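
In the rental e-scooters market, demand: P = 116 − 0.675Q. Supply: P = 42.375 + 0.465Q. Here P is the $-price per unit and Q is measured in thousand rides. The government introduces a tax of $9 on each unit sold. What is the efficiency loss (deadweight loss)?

$35.53 thousand

Competitive equilibrium: 116 − 0.675Q = 42.375 + 0.465Q → Q* = 64.5833, P* = 72.4063.
With the tax, the buyer price exceeds the seller price by 9: (116 − 0.675Q) − (42.375 + 0.465Q) = 9 → Q' = 56.6886.
ΔQ = 64.5833 − 56.6886 = 7.8947; the wedge equals the tax, 9.
Welfare loss = ½ × 7.8947 × 9 = $35.53 thousand.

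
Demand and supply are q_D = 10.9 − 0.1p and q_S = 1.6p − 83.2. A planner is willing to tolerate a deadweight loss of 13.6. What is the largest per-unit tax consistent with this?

In inverse form: demand p = 109 − 10q, supply p = 52 + 0.625q.
Competitive equilibrium: 109 − 10q = 52 + 0.625q → q* = 5.3647, p* = 55.3529.
A tax t gives Δq = t/10.625 and wedge t, so DWL = t²/21.25.
t²/21.25 = 13.6 → t² = 289 → t = 17.

17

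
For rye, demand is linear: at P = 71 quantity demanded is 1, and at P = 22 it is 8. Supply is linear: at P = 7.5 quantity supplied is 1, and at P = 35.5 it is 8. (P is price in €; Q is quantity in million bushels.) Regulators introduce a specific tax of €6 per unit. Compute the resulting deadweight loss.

€1.64 million

Demand slope = (22 − 71)/(8 − 1) = −7, so P = 78 − 7Q.
Supply slope = (35.5 − 7.5)/(8 − 1) = 4, so P = 3.5 + 4Q.
Competitive equilibrium: 78 − 7Q = 3.5 + 4Q → Q* = 6.7727, P* = 30.5909.
With the tax, the buyer price exceeds the seller price by 6: (78 − 7Q) − (3.5 + 4Q) = 6 → Q' = 6.2273.
ΔQ = 6.7727 − 6.2273 = 0.5454; the wedge equals the tax, 6.
DWL = ½ × 0.5454 × 6 = €1.64 million.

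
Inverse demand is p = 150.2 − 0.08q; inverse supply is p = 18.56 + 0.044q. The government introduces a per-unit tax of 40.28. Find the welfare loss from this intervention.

Competitive equilibrium: 150.2 − 0.08q = 18.56 + 0.044q → q* = 1061.6129, p* = 65.271.
With the tax, the buyer price exceeds the seller price by 40.28: (150.2 − 0.08q) − (18.56 + 0.044q) = 40.28 → q' = 736.7742.
Δq = 1061.6129 − 736.7742 = 324.8387; the wedge equals the tax, 40.28.
DWL = ½ × 324.8387 × 40.28 = 6542.25.

6542.25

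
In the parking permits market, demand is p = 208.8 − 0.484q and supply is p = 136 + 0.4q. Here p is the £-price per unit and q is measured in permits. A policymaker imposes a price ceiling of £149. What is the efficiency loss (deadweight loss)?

Competitive equilibrium: 208.8 − 0.484q = 136 + 0.4q → q* = 82.3529, p* = 168.9412.
At the ceiling p = 149, quantity supplied = (149 − 136)/0.4 = 32.5.
Willingness to pay at q' = 32.5: 208.8 − 0.484·32.5 = 193.07.
Δq = 82.3529 − 32.5 = 49.8529; wedge = 193.07 − 149 = 44.07.
DWL = ½ × 49.8529 × 44.07 = £1098.51.

£1098.51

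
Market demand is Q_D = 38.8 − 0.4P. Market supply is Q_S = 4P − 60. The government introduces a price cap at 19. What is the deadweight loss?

In inverse form: demand P = 97 − 2.5Q, supply P = 15 + 0.25Q.
Competitive equilibrium: 97 − 2.5Q = 15 + 0.25Q → Q* = 29.8182, P* = 22.4545.
At the ceiling P = 19, quantity supplied = (19 − 15)/0.25 = 16.
Willingness to pay at Q' = 16: 97 − 2.5·16 = 57.
ΔQ = 29.8182 − 16 = 13.8182; wedge = 57 − 19 = 38.
DWL = ½ × 13.8182 × 38 = 262.55.

262.55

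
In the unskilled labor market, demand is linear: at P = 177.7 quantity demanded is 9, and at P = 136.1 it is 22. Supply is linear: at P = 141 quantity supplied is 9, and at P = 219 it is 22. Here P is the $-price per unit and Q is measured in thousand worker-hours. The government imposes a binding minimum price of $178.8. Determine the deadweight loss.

Demand slope = (136.1 − 177.7)/(22 − 9) = −3.2, so P = 206.5 − 3.2Q.
Supply slope = (219 − 141)/(22 − 9) = 6, so P = 87 + 6Q.
Competitive equilibrium: 206.5 − 3.2Q = 87 + 6Q → Q* = 12.9891, P* = 164.9348.
At the floor P = 178.8, quantity demanded = (206.5 − 178.8)/3.2 = 8.6563.
Sellers' marginal cost at Q' = 8.6563: 87 + 6·8.6563 = 138.9378.
ΔQ = 12.9891 − 8.6563 = 4.3328; wedge = 178.8 − 138.9378 = 39.8622.
DWL = ½ × 4.3328 × 39.8622 = $86.36 thousand.

$86.36 thousand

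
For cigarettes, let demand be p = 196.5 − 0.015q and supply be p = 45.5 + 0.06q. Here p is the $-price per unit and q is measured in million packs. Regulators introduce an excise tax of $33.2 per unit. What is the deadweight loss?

$7348.27 million

Competitive equilibrium: 196.5 − 0.015q = 45.5 + 0.06q → q* = 2013.3333, p* = 166.3.
With the tax, the buyer price exceeds the seller price by 33.2: (196.5 − 0.015q) − (45.5 + 0.06q) = 33.2 → q' = 1570.6667.
Δq = 2013.3333 − 1570.6667 = 442.6666; the wedge equals the tax, 33.2.
The triangle = ½ × 442.6666 × 33.2 = $7348.27 million.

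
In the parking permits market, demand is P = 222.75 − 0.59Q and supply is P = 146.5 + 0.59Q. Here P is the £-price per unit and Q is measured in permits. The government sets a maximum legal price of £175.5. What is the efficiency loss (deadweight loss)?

Competitive equilibrium: 222.75 − 0.59Q = 146.5 + 0.59Q → Q* = 64.6186, P* = 184.625.
At the ceiling P = 175.5, quantity supplied = (175.5 − 146.5)/0.59 = 49.1525.
Willingness to pay at Q' = 49.1525: 222.75 − 0.59·49.1525 = 193.75.
ΔQ = 64.6186 − 49.1525 = 15.4661; wedge = 193.75 − 175.5 = 18.25.
The triangle = ½ × 15.4661 × 18.25 = £141.13.

£141.13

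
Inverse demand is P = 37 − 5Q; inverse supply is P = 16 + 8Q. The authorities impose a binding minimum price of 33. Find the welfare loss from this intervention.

Competitive equilibrium: 37 − 5Q = 16 + 8Q → Q* = 1.6154, P* = 28.9231.
At the floor P = 33, quantity demanded = (37 − 33)/5 = 0.8.
Sellers' marginal cost at Q' = 0.8: 16 + 8·0.8 = 22.4.
ΔQ = 1.6154 − 0.8 = 0.8154; wedge = 33 − 22.4 = 10.6.
Welfare loss = ½ × 0.8154 × 10.6 = 4.32.

4.32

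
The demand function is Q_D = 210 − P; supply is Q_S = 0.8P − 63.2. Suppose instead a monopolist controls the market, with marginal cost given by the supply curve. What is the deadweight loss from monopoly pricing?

361.05

In inverse form: demand P = 210 − Q, supply P = 79 + 1.25Q.
Competitive equilibrium: 210 − Q = 79 + 1.25Q → Q* = 58.2222, P* = 151.7778.
Marginal revenue: MR = 210 − 2Q. Set MR = MC: 210 − 2Q = 79 + 1.25Q → Q_m = 40.3077.
Price P_m = 210 − 1·40.3077 = 169.6923; MC(Q_m) = 79 + 1.25·40.3077 = 129.3846.
Competitive Q* = 58.2222, so ΔQ = 17.9145; wedge = 169.6923 − 129.3846 = 40.3077.
The triangle = ½ × 17.9145 × 40.3077 = 361.05.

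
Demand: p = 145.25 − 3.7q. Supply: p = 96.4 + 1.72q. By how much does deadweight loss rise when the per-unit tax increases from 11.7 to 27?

Competitive equilibrium: 145.25 − 3.7q = 96.4 + 1.72q → q* = 9.0129, p* = 111.9022.
For a per-unit tax t: Δq = t/5.42, so DWL = ½·t·(t/5.42) = t²/10.84.
At t = 11.7: DWL = 12.628. At t = 27: DWL = 67.251.
Increase = 67.251 − 12.628 = 54.62.

54.62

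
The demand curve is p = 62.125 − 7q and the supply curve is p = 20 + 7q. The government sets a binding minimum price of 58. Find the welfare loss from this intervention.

Competitive equilibrium: 62.125 − 7q = 20 + 7q → q* = 3.0089, p* = 41.0625.
At the floor p = 58, quantity demanded = (62.125 − 58)/7 = 0.5893.
Sellers' marginal cost at q' = 0.5893: 20 + 7·0.5893 = 24.1251.
Δq = 3.0089 − 0.5893 = 2.4196; wedge = 58 − 24.1251 = 33.8749.
The triangle = ½ × 2.4196 × 33.8749 = 40.98.

40.98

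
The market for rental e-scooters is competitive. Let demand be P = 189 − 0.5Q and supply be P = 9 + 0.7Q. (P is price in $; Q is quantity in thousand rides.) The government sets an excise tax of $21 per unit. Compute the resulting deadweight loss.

Competitive equilibrium: 189 − 0.5Q = 9 + 0.7Q → Q* = 150, P* = 114.
With the tax, the buyer price exceeds the seller price by 21: (189 − 0.5Q) − (9 + 0.7Q) = 21 → Q' = 132.5.
ΔQ = 150 − 132.5 = 17.5; the wedge equals the tax, 21.
Deadweight loss = ½ × 17.5 × 21 = $183.75 thousand.

$183.75 thousand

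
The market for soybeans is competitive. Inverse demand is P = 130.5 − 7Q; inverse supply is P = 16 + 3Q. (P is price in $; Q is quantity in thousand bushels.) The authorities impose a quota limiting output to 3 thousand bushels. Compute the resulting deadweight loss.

$357.01 thousand

Competitive equilibrium: 130.5 − 7Q = 16 + 3Q → Q* = 11.45, P* = 50.35.
At Q = 3: demand price = 130.5 − 7·3 = 109.5; supply price = 16 + 3·3 = 25.
ΔQ = 11.45 − 3 = 8.45; wedge = 109.5 − 25 = 84.5.
DWL = ½ × 8.45 × 84.5 = $357.01 thousand.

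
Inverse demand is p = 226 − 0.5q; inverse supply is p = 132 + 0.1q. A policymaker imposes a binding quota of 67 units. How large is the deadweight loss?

Competitive equilibrium: 226 − 0.5q = 132 + 0.1q → q* = 156.6667, p* = 147.6667.
At q = 67: demand price = 226 − 0.5·67 = 192.5; supply price = 132 + 0.1·67 = 138.7.
Δq = 156.6667 − 67 = 89.6667; wedge = 192.5 − 138.7 = 53.8.
Welfare loss = ½ × 89.6667 × 53.8 = 2412.03.

2412.03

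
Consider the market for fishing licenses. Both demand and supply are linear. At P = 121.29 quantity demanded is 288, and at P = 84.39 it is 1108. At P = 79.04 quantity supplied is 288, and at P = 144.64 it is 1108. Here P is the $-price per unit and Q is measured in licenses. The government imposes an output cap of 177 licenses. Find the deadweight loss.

$12600.06

Demand slope = (84.39 − 121.29)/(1108 − 288) = −0.045, so P = 134.25 − 0.045Q.
Supply slope = (144.64 − 79.04)/(1108 − 288) = 0.08, so P = 56 + 0.08Q.
Competitive equilibrium: 134.25 − 0.045Q = 56 + 0.08Q → Q* = 626, P* = 106.08.
At Q = 177: demand price = 134.25 − 0.045·177 = 126.285; supply price = 56 + 0.08·177 = 70.16.
ΔQ = 626 − 177 = 449; wedge = 126.285 − 70.16 = 56.125.
The triangle = ½ × 449 × 56.125 = $12600.06.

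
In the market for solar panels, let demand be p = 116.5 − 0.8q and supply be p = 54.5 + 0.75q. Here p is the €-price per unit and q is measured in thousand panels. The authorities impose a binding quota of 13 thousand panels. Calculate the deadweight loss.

Competitive equilibrium: 116.5 − 0.8q = 54.5 + 0.75q → q* = 40, p* = 84.5.
At q = 13: demand price = 116.5 − 0.8·13 = 106.1; supply price = 54.5 + 0.75·13 = 64.25.
Δq = 40 − 13 = 27; wedge = 106.1 − 64.25 = 41.85.
DWL = ½ × 27 × 41.85 = €564.975 thousand.

€564.975 thousand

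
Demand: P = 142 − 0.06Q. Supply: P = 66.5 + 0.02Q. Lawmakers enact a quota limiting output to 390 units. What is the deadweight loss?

Competitive equilibrium: 142 − 0.06Q = 66.5 + 0.02Q → Q* = 943.75, P* = 85.375.
At Q = 390: demand price = 142 − 0.06·390 = 118.6; supply price = 66.5 + 0.02·390 = 74.3.
ΔQ = 943.75 − 390 = 553.75; wedge = 118.6 − 74.3 = 44.3.
Deadweight loss = ½ × 553.75 × 44.3 = 12265.56.

12265.56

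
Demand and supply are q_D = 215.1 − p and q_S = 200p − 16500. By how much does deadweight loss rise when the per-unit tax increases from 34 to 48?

In inverse form: demand p = 215.1 − q, supply p = 82.5 + 0.005q.
Competitive equilibrium: 215.1 − q = 82.5 + 0.005q → q* = 131.9403, p* = 83.1597.
For a per-unit tax t: Δq = t/1.005, so DWL = ½·t·(t/1.005) = t²/2.01.
At t = 34: DWL = 575.1244. At t = 48: DWL = 1146.2687.
Increase = 1146.2687 − 575.1244 = 571.14.

571.14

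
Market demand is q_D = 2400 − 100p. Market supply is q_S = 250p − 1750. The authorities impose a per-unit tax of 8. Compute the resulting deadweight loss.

2285.71

In inverse form: demand p = 24 − 0.01q, supply p = 7 + 0.004q.
Competitive equilibrium: 24 − 0.01q = 7 + 0.004q → q* = 1214.2857, p* = 11.8571.
With the tax, the buyer price exceeds the seller price by 8: (24 − 0.01q) − (7 + 0.004q) = 8 → q' = 642.8571.
Δq = 1214.2857 − 642.8571 = 571.4286; the wedge equals the tax, 8.
DWL = ½ × 571.4286 × 8 = 2285.71.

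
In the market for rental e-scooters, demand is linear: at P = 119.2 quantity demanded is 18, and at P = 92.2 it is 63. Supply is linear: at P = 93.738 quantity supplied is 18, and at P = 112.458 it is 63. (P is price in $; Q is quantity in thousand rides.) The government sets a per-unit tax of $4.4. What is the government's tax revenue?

Demand slope = (92.2 − 119.2)/(63 − 18) = −0.6, so P = 130 − 0.6Q.
Supply slope = (112.458 − 93.738)/(63 − 18) = 0.416, so P = 86.25 + 0.416Q.
Competitive equilibrium: 130 − 0.6Q = 86.25 + 0.416Q → Q* = 43.061, P* = 104.1634.
With the tax, the buyer price exceeds the seller price by 4.4: (130 − 0.6Q) − (86.25 + 0.416Q) = 4.4 → Q' = 38.7303.
Tax revenue = 4.4 × 38.7303 = $170.41 thousand.

$170.41 thousand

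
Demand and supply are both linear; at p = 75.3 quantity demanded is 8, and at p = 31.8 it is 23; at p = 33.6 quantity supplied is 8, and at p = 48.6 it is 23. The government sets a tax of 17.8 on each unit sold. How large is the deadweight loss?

40.62

Demand slope = (31.8 − 75.3)/(23 − 8) = −2.9, so p = 98.5 − 2.9q.
Supply slope = (48.6 − 33.6)/(23 − 8) = 1, so p = 25.6 + q.
Competitive equilibrium: 98.5 − 2.9q = 25.6 + q → q* = 18.6923, p* = 44.2923.
With the tax, the buyer price exceeds the seller price by 17.8: (98.5 − 2.9q) − (25.6 + q) = 17.8 → q' = 14.1282.
Δq = 18.6923 − 14.1282 = 4.5641; the wedge equals the tax, 17.8.
Deadweight loss = ½ × 4.5641 × 17.8 = 40.62.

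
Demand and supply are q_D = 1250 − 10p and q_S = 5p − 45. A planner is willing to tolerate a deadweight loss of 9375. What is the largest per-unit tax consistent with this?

In inverse form: demand p = 125 − 0.1q, supply p = 9 + 0.2q.
Competitive equilibrium: 125 − 0.1q = 9 + 0.2q → q* = 386.6667, p* = 86.3333.
A tax t gives Δq = t/0.3 and wedge t, so DWL = t²/0.6.
t²/0.6 = 9375 → t² = 5625 → t = 75.

75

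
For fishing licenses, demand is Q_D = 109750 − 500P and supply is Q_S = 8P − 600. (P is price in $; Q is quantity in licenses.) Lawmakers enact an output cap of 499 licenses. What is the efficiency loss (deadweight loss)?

In inverse form: demand P = 219.5 − 0.002Q, supply P = 75 + 0.125Q.
Competitive equilibrium: 219.5 − 0.002Q = 75 + 0.125Q → Q* = 1137.7953, P* = 217.2244.
At Q = 499: demand price = 219.5 − 0.002·499 = 218.502; supply price = 75 + 0.125·499 = 137.375.
ΔQ = 1137.7953 − 499 = 638.7953; wedge = 218.502 − 137.375 = 81.127.
The triangle = ½ × 638.7953 × 81.127 = $25911.77.

$25911.77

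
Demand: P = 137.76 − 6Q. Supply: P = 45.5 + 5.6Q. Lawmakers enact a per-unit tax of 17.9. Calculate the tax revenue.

114.75

Competitive equilibrium: 137.76 − 6Q = 45.5 + 5.6Q → Q* = 7.95345, P* = 90.03931.
With the tax, the buyer price exceeds the seller price by 17.9: (137.76 − 6Q) − (45.5 + 5.6Q) = 17.9 → Q' = 6.41034.
Tax revenue = 17.9 × 6.41034 = 114.75.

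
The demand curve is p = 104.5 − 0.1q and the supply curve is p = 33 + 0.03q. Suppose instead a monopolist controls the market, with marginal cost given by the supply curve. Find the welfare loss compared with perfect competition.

Competitive equilibrium: 104.5 − 0.1q = 33 + 0.03q → q* = 550, p* = 49.5.
Marginal revenue: MR = 104.5 − 0.2q. Set MR = MC: 104.5 − 0.2q = 33 + 0.03q → q_m = 310.86957.
Price p_m = 104.5 − 0.1·310.86957 = 73.41304; MC(q_m) = 33 + 0.03·310.86957 = 42.32609.
Competitive q* = 550, so Δq = 239.13043; wedge = 73.41304 − 42.32609 = 31.08695.
DWL = ½ × 239.13043 × 31.08695 = 3716.92.

3716.92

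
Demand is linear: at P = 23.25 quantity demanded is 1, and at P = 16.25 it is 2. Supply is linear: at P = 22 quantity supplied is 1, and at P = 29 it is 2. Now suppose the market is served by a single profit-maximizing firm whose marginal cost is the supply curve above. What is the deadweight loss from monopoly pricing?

Demand slope = (16.25 − 23.25)/(2 − 1) = −7, so P = 30.25 − 7Q.
Supply slope = (29 − 22)/(2 − 1) = 7, so P = 15 + 7Q.
Competitive equilibrium: 30.25 − 7Q = 15 + 7Q → Q* = 1.0893, P* = 22.625.
Marginal revenue: MR = 30.25 − 14Q. Set MR = MC: 30.25 − 14Q = 15 + 7Q → Q_m = 0.7262.
Price P_m = 30.25 − 7·0.7262 = 25.1666; MC(Q_m) = 15 + 7·0.7262 = 20.0834.
Competitive Q* = 1.0893, so ΔQ = 0.3631; wedge = 25.1666 − 20.0834 = 5.0832.
The triangle = ½ × 0.3631 × 5.0832 = 0.92.

0.92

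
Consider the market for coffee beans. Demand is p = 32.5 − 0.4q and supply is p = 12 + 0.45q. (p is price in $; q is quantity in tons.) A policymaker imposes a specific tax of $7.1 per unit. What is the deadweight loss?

Competitive equilibrium: 32.5 − 0.4q = 12 + 0.45q → q* = 24.1176, p* = 22.8529.
With the tax, the buyer price exceeds the seller price by 7.1: (32.5 − 0.4q) − (12 + 0.45q) = 7.1 → q' = 15.7647.
Δq = 24.1176 − 15.7647 = 8.3529; the wedge equals the tax, 7.1.
Deadweight loss = ½ × 8.3529 × 7.1 = $29.65.

$29.65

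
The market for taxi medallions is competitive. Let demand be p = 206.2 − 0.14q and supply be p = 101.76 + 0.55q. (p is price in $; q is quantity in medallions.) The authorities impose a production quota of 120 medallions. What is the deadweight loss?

Competitive equilibrium: 206.2 − 0.14q = 101.76 + 0.55q → q* = 151.3623, p* = 185.0093.
At q = 120: demand price = 206.2 − 0.14·120 = 189.4; supply price = 101.76 + 0.55·120 = 167.76.
Δq = 151.3623 − 120 = 31.3623; wedge = 189.4 − 167.76 = 21.64.
Deadweight loss = ½ × 31.3623 × 21.64 = $339.34.

$339.34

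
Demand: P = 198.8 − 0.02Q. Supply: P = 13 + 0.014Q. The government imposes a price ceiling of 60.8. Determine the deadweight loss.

71471.79

Competitive equilibrium: 198.8 − 0.02Q = 13 + 0.014Q → Q* = 5464.70588, P* = 89.50588.
At the ceiling P = 60.8, quantity supplied = (60.8 − 13)/0.014 = 3414.28571.
Willingness to pay at Q' = 3414.28571: 198.8 − 0.02·3414.28571 = 130.51429.
ΔQ = 5464.70588 − 3414.28571 = 2050.42017; wedge = 130.51429 − 60.8 = 69.71429.
The triangle = ½ × 2050.42017 × 69.71429 = 71471.79.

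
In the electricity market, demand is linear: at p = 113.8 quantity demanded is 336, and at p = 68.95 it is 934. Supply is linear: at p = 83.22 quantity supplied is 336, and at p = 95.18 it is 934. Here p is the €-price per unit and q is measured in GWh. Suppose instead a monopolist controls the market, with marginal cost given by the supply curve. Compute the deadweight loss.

Demand slope = (68.95 − 113.8)/(934 − 336) = −0.075, so p = 139 − 0.075q.
Supply slope = (95.18 − 83.22)/(934 − 336) = 0.02, so p = 76.5 + 0.02q.
Competitive equilibrium: 139 − 0.075q = 76.5 + 0.02q → q* = 657.89474, p* = 89.65789.
Marginal revenue: MR = 139 − 0.15q. Set MR = MC: 139 − 0.15q = 76.5 + 0.02q → q_m = 367.64706.
Price p_m = 139 − 0.075·367.64706 = 111.42647; MC(q_m) = 76.5 + 0.02·367.64706 = 83.85294.
Competitive q* = 657.89474, so Δq = 290.24768; wedge = 111.42647 − 83.85294 = 27.57353.
Deadweight loss = ½ × 290.24768 × 27.57353 = €4001.58.

€4001.58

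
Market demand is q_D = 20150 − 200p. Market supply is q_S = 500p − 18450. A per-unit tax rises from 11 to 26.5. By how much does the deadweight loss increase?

In inverse form: demand p = 100.75 − 0.005q, supply p = 36.9 + 0.002q.
Competitive equilibrium: 100.75 − 0.005q = 36.9 + 0.002q → q* = 9121.4286, p* = 55.1429.
For a per-unit tax t: Δq = t/0.007, so DWL = ½·t·(t/0.007) = t²/0.014.
At t = 11: DWL = 8642.857. At t = 26.5: DWL = 50160.714.
Increase = 50160.714 − 8642.857 = 41517.86.

41517.86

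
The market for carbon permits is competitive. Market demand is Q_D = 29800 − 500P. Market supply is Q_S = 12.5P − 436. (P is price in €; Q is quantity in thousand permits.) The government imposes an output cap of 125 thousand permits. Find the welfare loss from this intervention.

In inverse form: demand P = 59.6 − 0.002Q, supply P = 34.88 + 0.08Q.
Competitive equilibrium: 59.6 − 0.002Q = 34.88 + 0.08Q → Q* = 301.4634, P* = 58.9971.
At Q = 125: demand price = 59.6 − 0.002·125 = 59.35; supply price = 34.88 + 0.08·125 = 44.88.
ΔQ = 301.4634 − 125 = 176.4634; wedge = 59.35 − 44.88 = 14.47.
Deadweight loss = ½ × 176.4634 × 14.47 = €1276.71 thousand.

€1276.71 thousand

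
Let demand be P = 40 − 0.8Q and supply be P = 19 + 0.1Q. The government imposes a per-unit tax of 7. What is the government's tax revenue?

Competitive equilibrium: 40 − 0.8Q = 19 + 0.1Q → Q* = 23.3333, P* = 21.3333.
With the tax, the buyer price exceeds the seller price by 7: (40 − 0.8Q) − (19 + 0.1Q) = 7 → Q' = 15.5556.
Tax revenue = 7 × 15.5556 = 108.89.

108.89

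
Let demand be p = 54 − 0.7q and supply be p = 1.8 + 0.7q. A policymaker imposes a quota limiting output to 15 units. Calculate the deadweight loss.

347.66

Competitive equilibrium: 54 − 0.7q = 1.8 + 0.7q → q* = 37.2857, p* = 27.9.
At q = 15: demand price = 54 − 0.7·15 = 43.5; supply price = 1.8 + 0.7·15 = 12.3.
Δq = 37.2857 − 15 = 22.2857; wedge = 43.5 − 12.3 = 31.2.
DWL = ½ × 22.2857 × 31.2 = 347.66.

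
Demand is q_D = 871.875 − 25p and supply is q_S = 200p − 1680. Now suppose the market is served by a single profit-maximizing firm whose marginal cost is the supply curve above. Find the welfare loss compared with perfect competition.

1724.69

In inverse form: demand p = 34.875 − 0.04q, supply p = 8.4 + 0.005q.
Competitive equilibrium: 34.875 − 0.04q = 8.4 + 0.005q → q* = 588.3333, p* = 11.3417.
Marginal revenue: MR = 34.875 − 0.08q. Set MR = MC: 34.875 − 0.08q = 8.4 + 0.005q → q_m = 311.4706.
Price p_m = 34.875 − 0.04·311.4706 = 22.4162; MC(q_m) = 8.4 + 0.005·311.4706 = 9.9574.
Competitive q* = 588.3333, so Δq = 276.8627; wedge = 22.4162 − 9.9574 = 12.4588.
DWL = ½ × 276.8627 × 12.4588 = 1724.69.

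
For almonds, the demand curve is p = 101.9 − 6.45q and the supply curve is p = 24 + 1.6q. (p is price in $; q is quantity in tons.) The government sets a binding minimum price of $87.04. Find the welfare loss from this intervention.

$218.81

Competitive equilibrium: 101.9 − 6.45q = 24 + 1.6q → q* = 9.677, p* = 39.4832.
At the floor p = 87.04, quantity demanded = (101.9 − 87.04)/6.45 = 2.3039.
Sellers' marginal cost at q' = 2.3039: 24 + 1.6·2.3039 = 27.6862.
Δq = 9.677 − 2.3039 = 7.3731; wedge = 87.04 − 27.6862 = 59.3538.
Deadweight loss = ½ × 7.3731 × 59.3538 = $218.81.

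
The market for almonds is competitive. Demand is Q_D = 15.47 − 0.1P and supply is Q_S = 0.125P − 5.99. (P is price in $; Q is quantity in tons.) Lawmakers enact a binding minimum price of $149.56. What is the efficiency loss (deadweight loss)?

In inverse form: demand P = 154.7 − 10Q, supply P = 47.92 + 8Q.
Competitive equilibrium: 154.7 − 10Q = 47.92 + 8Q → Q* = 5.9322, P* = 95.3778.
At the floor P = 149.56, quantity demanded = (154.7 − 149.56)/10 = 0.514.
Sellers' marginal cost at Q' = 0.514: 47.92 + 8·0.514 = 52.032.
ΔQ = 5.9322 − 0.514 = 5.4182; wedge = 149.56 − 52.032 = 97.528.
The triangle = ½ × 5.4182 × 97.528 = $264.21.

$264.21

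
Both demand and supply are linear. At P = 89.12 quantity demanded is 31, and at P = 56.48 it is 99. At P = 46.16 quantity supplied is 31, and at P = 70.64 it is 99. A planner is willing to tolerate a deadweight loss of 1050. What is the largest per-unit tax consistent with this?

42

Demand slope = (56.48 − 89.12)/(99 − 31) = −0.48, so P = 104 − 0.48Q.
Supply slope = (70.64 − 46.16)/(99 − 31) = 0.36, so P = 35 + 0.36Q.
Competitive equilibrium: 104 − 0.48Q = 35 + 0.36Q → Q* = 82.1429, P* = 64.5714.
A tax t gives ΔQ = t/0.84 and wedge t, so DWL = t²/1.68.
t²/1.68 = 1050 → t² = 1764 → t = 42.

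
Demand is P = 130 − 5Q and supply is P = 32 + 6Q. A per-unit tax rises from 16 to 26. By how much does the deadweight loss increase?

19.09

Competitive equilibrium: 130 − 5Q = 32 + 6Q → Q* = 8.9091, P* = 85.4545.
For a per-unit tax t: ΔQ = t/11, so DWL = ½·t·(t/11) = t²/22.
At t = 16: DWL = 11.636. At t = 26: DWL = 30.727.
Increase = 30.727 − 11.636 = 19.09.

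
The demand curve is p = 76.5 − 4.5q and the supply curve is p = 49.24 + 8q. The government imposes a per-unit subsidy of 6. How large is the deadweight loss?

1.44

Competitive equilibrium: 76.5 − 4.5q = 49.24 + 8q → q* = 2.1808, p* = 66.6864.
The subsidy lowers effective supply by 6: p = 43.24 + 8q.
New quantity: 76.5 − 4.5q = 43.24 + 8q → q' = 2.6608.
Overproduction Δq = 2.6608 − 2.1808 = 0.48; wedge = subsidy = 6.
Welfare loss = ½ × 0.48 × 6 = 1.44.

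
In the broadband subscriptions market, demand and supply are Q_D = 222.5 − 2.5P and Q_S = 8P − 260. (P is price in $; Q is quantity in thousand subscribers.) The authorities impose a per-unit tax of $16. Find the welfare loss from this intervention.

In inverse form: demand P = 89 − 0.4Q, supply P = 32.5 + 0.125Q.
Competitive equilibrium: 89 − 0.4Q = 32.5 + 0.125Q → Q* = 107.619, P* = 45.9524.
With the tax, the buyer price exceeds the seller price by 16: (89 − 0.4Q) − (32.5 + 0.125Q) = 16 → Q' = 77.1429.
ΔQ = 107.619 − 77.1429 = 30.4761; the wedge equals the tax, 16.
DWL = ½ × 30.4761 × 16 = $243.81 thousand.

$243.81 thousand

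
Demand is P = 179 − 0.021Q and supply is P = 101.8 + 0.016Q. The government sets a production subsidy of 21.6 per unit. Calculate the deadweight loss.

Competitive equilibrium: 179 − 0.021Q = 101.8 + 0.016Q → Q* = 2086.48649, P* = 135.18378.
The subsidy lowers effective supply by 21.6: P = 80.2 + 0.016Q.
New quantity: 179 − 0.021Q = 80.2 + 0.016Q → Q' = 2670.27027.
Overproduction ΔQ = 2670.27027 − 2086.48649 = 583.78378; wedge = subsidy = 21.6.
Deadweight loss = ½ × 583.78378 × 21.6 = 6304.86.

6304.86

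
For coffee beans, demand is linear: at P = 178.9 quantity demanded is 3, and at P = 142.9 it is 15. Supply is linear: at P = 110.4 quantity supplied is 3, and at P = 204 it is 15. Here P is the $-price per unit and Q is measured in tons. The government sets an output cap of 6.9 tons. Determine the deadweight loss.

Demand slope = (142.9 − 178.9)/(15 − 3) = −3, so P = 187.9 − 3Q.
Supply slope = (204 − 110.4)/(15 − 3) = 7.8, so P = 87 + 7.8Q.
Competitive equilibrium: 187.9 − 3Q = 87 + 7.8Q → Q* = 9.3426, P* = 159.8722.
At Q = 6.9: demand price = 187.9 − 3·6.9 = 167.2; supply price = 87 + 7.8·6.9 = 140.82.
ΔQ = 9.3426 − 6.9 = 2.4426; wedge = 167.2 − 140.82 = 26.38.
Welfare loss = ½ × 2.4426 × 26.38 = $32.22.

$32.22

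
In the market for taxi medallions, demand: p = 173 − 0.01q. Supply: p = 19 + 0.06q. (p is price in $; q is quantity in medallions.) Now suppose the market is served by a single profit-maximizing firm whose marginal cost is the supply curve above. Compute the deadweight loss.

Competitive equilibrium: 173 − 0.01q = 19 + 0.06q → q* = 2200, p* = 151.
Marginal revenue: MR = 173 − 0.02q. Set MR = MC: 173 − 0.02q = 19 + 0.06q → q_m = 1925.
Price p_m = 173 − 0.01·1925 = 153.75; MC(q_m) = 19 + 0.06·1925 = 134.5.
Competitive q* = 2200, so Δq = 275; wedge = 153.75 − 134.5 = 19.25.
DWL = ½ × 275 × 19.25 = $2646.875.

$2646.875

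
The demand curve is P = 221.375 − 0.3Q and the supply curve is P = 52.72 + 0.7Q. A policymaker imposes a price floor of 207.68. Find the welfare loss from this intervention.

7565.12

Competitive equilibrium: 221.375 − 0.3Q = 52.72 + 0.7Q → Q* = 168.655, P* = 170.7785.
At the floor P = 207.68, quantity demanded = (221.375 − 207.68)/0.3 = 45.65.
Sellers' marginal cost at Q' = 45.65: 52.72 + 0.7·45.65 = 84.675.
ΔQ = 168.655 − 45.65 = 123.005; wedge = 207.68 − 84.675 = 123.005.
Welfare loss = ½ × 123.005 × 123.005 = 7565.12.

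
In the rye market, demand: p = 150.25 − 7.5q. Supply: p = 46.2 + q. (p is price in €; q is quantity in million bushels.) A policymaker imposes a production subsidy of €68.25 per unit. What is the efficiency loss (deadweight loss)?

Competitive equilibrium: 150.25 − 7.5q = 46.2 + q → q* = 12.2412, p* = 58.4412.
The subsidy lowers effective supply by 68.25: p = q − 22.05.
New quantity: 150.25 − 7.5q = q − 22.05 → q' = 20.2706.
Overproduction Δq = 20.2706 − 12.2412 = 8.0294; wedge = subsidy = 68.25.
The triangle = ½ × 8.0294 × 68.25 = €274 million.

€274 million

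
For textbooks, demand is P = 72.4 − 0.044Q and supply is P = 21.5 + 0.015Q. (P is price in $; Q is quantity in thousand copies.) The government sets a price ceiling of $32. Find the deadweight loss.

Competitive equilibrium: 72.4 − 0.044Q = 21.5 + 0.015Q → Q* = 862.7119, P* = 34.4407.
At the ceiling P = 32, quantity supplied = (32 − 21.5)/0.015 = 700.
Willingness to pay at Q' = 700: 72.4 − 0.044·700 = 41.6.
ΔQ = 862.7119 − 700 = 162.7119; wedge = 41.6 − 32 = 9.6.
Welfare loss = ½ × 162.7119 × 9.6 = $781.02 thousand.

$781.02 thousand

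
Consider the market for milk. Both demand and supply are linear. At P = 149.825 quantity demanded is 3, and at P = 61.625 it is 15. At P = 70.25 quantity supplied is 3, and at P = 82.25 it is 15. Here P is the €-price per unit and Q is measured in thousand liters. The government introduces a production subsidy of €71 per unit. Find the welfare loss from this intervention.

€301.86 thousand

Demand slope = (61.625 − 149.825)/(15 − 3) = −7.35, so P = 171.875 − 7.35Q.
Supply slope = (82.25 − 70.25)/(15 − 3) = 1, so P = 67.25 + Q.
Competitive equilibrium: 171.875 − 7.35Q = 67.25 + Q → Q* = 12.5299, P* = 79.7799.
The subsidy lowers effective supply by 71: P = Q − 3.75.
New quantity: 171.875 − 7.35Q = Q − 3.75 → Q' = 21.0329.
Overproduction ΔQ = 21.0329 − 12.5299 = 8.503; wedge = subsidy = 71.
Deadweight loss = ½ × 8.503 × 71 = €301.86 thousand.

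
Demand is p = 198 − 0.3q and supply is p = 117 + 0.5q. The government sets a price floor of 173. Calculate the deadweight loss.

128.40

Competitive equilibrium: 198 − 0.3q = 117 + 0.5q → q* = 101.25, p* = 167.625.
At the floor p = 173, quantity demanded = (198 − 173)/0.3 = 83.3333.
Sellers' marginal cost at q' = 83.3333: 117 + 0.5·83.3333 = 158.6667.
Δq = 101.25 − 83.3333 = 17.9167; wedge = 173 − 158.6667 = 14.3333.
The triangle = ½ × 17.9167 × 14.3333 = 128.40.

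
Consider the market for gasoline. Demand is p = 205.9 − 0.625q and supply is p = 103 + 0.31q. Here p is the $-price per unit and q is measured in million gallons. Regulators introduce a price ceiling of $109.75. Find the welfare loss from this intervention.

Competitive equilibrium: 205.9 − 0.625q = 103 + 0.31q → q* = 110.0535, p* = 137.1166.
At the ceiling p = 109.75, quantity supplied = (109.75 − 103)/0.31 = 21.7742.
Willingness to pay at q' = 21.7742: 205.9 − 0.625·21.7742 = 192.2911.
Δq = 110.0535 − 21.7742 = 88.2793; wedge = 192.2911 − 109.75 = 82.5411.
Welfare loss = ½ × 88.2793 × 82.5411 = $3643.34 million.

$3643.34 million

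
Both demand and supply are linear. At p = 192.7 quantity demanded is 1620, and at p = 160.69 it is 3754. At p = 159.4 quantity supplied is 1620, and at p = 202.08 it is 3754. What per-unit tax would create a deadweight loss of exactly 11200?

28

Demand slope = (160.69 − 192.7)/(3754 − 1620) = −0.015, so p = 217 − 0.015q.
Supply slope = (202.08 − 159.4)/(3754 − 1620) = 0.02, so p = 127 + 0.02q.
Competitive equilibrium: 217 − 0.015q = 127 + 0.02q → q* = 2571.4286, p* = 178.4286.
A tax t gives Δq = t/0.035 and wedge t, so DWL = t²/0.07.
t²/0.07 = 11200 → t² = 784 → t = 28.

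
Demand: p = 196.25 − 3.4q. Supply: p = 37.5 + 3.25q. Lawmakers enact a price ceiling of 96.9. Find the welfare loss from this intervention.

Competitive equilibrium: 196.25 − 3.4q = 37.5 + 3.25q → q* = 23.8722, p* = 115.0846.
At the ceiling p = 96.9, quantity supplied = (96.9 − 37.5)/3.25 = 18.2769.
Willingness to pay at q' = 18.2769: 196.25 − 3.4·18.2769 = 134.1085.
Δq = 23.8722 − 18.2769 = 5.5953; wedge = 134.1085 − 96.9 = 37.2085.
The triangle = ½ × 5.5953 × 37.2085 = 104.10.

104.10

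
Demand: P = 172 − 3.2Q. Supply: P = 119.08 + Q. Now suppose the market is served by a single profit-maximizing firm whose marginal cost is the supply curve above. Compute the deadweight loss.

Competitive equilibrium: 172 − 3.2Q = 119.08 + Q → Q* = 12.6, P* = 131.68.
Marginal revenue: MR = 172 − 6.4Q. Set MR = MC: 172 − 6.4Q = 119.08 + Q → Q_m = 7.1514.
Price P_m = 172 − 3.2·7.1514 = 149.1155; MC(Q_m) = 119.08 + 1·7.1514 = 126.2314.
Competitive Q* = 12.6, so ΔQ = 5.4486; wedge = 149.1155 − 126.2314 = 22.8841.
Deadweight loss = ½ × 5.4486 × 22.8841 = 62.34.

62.34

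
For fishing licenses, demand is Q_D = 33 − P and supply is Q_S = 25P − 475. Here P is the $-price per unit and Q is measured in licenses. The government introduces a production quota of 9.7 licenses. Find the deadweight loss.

In inverse form: demand P = 33 − Q, supply P = 19 + 0.04Q.
Competitive equilibrium: 33 − Q = 19 + 0.04Q → Q* = 13.4615, P* = 19.5385.
At Q = 9.7: demand price = 33 − 1·9.7 = 23.3; supply price = 19 + 0.04·9.7 = 19.388.
ΔQ = 13.4615 − 9.7 = 3.7615; wedge = 23.3 − 19.388 = 3.912.
DWL = ½ × 3.7615 × 3.912 = $7.36.

$7.36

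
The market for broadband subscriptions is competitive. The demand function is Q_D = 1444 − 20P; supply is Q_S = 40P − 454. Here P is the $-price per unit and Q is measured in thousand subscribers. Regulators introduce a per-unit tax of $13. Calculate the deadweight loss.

In inverse form: demand P = 72.2 − 0.05Q, supply P = 11.35 + 0.025Q.
Competitive equilibrium: 72.2 − 0.05Q = 11.35 + 0.025Q → Q* = 811.3333, P* = 31.6333.
With the tax, the buyer price exceeds the seller price by 13: (72.2 − 0.05Q) − (11.35 + 0.025Q) = 13 → Q' = 638.
ΔQ = 811.3333 − 638 = 173.3333; the wedge equals the tax, 13.
DWL = ½ × 173.3333 × 13 = $1126.67 thousand.

$1126.67 thousand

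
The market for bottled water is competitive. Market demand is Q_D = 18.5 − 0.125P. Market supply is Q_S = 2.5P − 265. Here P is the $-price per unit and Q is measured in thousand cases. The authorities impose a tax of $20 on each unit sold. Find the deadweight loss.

$23.81 thousand

In inverse form: demand P = 148 − 8Q, supply P = 106 + 0.4Q.
Competitive equilibrium: 148 − 8Q = 106 + 0.4Q → Q* = 5, P* = 108.
With the tax, the buyer price exceeds the seller price by 20: (148 − 8Q) − (106 + 0.4Q) = 20 → Q' = 2.619.
ΔQ = 5 − 2.619 = 2.381; the wedge equals the tax, 20.
DWL = ½ × 2.381 × 20 = $23.81 thousand.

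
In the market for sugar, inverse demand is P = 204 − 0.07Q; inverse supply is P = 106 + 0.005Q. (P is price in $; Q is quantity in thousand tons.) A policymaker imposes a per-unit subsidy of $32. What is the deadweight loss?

Competitive equilibrium: 204 − 0.07Q = 106 + 0.005Q → Q* = 1306.6667, P* = 112.5333.
The subsidy lowers effective supply by 32: P = 74 + 0.005Q.
New quantity: 204 − 0.07Q = 74 + 0.005Q → Q' = 1733.3333.
Overproduction ΔQ = 1733.3333 − 1306.6667 = 426.6666; wedge = subsidy = 32.
The triangle = ½ × 426.6666 × 32 = $6826.67 thousand.

$6826.67 thousand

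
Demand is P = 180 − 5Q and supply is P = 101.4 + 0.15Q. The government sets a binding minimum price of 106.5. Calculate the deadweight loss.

Competitive equilibrium: 180 − 5Q = 101.4 + 0.15Q → Q* = 15.2621, P* = 103.6893.
At the floor P = 106.5, quantity demanded = (180 − 106.5)/5 = 14.7.
Sellers' marginal cost at Q' = 14.7: 101.4 + 0.15·14.7 = 103.605.
ΔQ = 15.2621 − 14.7 = 0.5621; wedge = 106.5 − 103.605 = 2.895.
The triangle = ½ × 0.5621 × 2.895 = 0.81.

0.81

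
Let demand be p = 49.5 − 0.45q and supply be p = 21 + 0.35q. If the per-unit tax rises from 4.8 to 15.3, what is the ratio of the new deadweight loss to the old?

Competitive equilibrium: 49.5 − 0.45q = 21 + 0.35q → q* = 35.625, p* = 33.4688.
For a per-unit tax t: Δq = t/0.8, so DWL = ½·t·(t/0.8) = t²/1.6.
At t = 4.8: DWL = 14.4. At t = 15.3: DWL = 146.306.
Ratio = (15.3/4.8)² = 10.160.

10.160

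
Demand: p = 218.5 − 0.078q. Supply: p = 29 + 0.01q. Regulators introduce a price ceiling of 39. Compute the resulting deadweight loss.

58535.51

Competitive equilibrium: 218.5 − 0.078q = 29 + 0.01q → q* = 2153.4091, p* = 50.5341.
At the ceiling p = 39, quantity supplied = (39 − 29)/0.01 = 1000.
Willingness to pay at q' = 1000: 218.5 − 0.078·1000 = 140.5.
Δq = 2153.4091 − 1000 = 1153.4091; wedge = 140.5 − 39 = 101.5.
The triangle = ½ × 1153.4091 × 101.5 = 58535.51.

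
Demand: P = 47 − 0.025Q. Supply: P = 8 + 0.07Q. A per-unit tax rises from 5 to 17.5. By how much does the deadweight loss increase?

Competitive equilibrium: 47 − 0.025Q = 8 + 0.07Q → Q* = 410.5263, P* = 36.7368.
For a per-unit tax t: ΔQ = t/0.095, so DWL = ½·t·(t/0.095) = t²/0.19.
At t = 5: DWL = 131.579. At t = 17.5: DWL = 1611.842.
Increase = 1611.842 − 131.579 = 1480.26.

1480.26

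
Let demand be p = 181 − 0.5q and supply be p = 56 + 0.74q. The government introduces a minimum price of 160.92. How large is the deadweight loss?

2280.36

Competitive equilibrium: 181 − 0.5q = 56 + 0.74q → q* = 100.8065, p* = 130.5968.
At the floor p = 160.92, quantity demanded = (181 − 160.92)/0.5 = 40.16.
Sellers' marginal cost at q' = 40.16: 56 + 0.74·40.16 = 85.7184.
Δq = 100.8065 − 40.16 = 60.6465; wedge = 160.92 − 85.7184 = 75.2016.
Welfare loss = ½ × 60.6465 × 75.2016 = 2280.36.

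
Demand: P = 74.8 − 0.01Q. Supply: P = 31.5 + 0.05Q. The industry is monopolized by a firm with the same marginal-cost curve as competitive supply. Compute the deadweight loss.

318.86

Competitive equilibrium: 74.8 − 0.01Q = 31.5 + 0.05Q → Q* = 721.6667, P* = 67.5833.
Marginal revenue: MR = 74.8 − 0.02Q. Set MR = MC: 74.8 − 0.02Q = 31.5 + 0.05Q → Q_m = 618.5714.
Price P_m = 74.8 − 0.01·618.5714 = 68.6143; MC(Q_m) = 31.5 + 0.05·618.5714 = 62.4286.
Competitive Q* = 721.6667, so ΔQ = 103.0953; wedge = 68.6143 − 62.4286 = 6.1857.
Deadweight loss = ½ × 103.0953 × 6.1857 = 318.86.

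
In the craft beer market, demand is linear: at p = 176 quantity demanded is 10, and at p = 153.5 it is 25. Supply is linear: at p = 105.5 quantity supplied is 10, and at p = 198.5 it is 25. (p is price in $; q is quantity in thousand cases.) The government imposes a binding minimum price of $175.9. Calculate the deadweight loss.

Demand slope = (153.5 − 176)/(25 − 10) = −1.5, so p = 191 − 1.5q.
Supply slope = (198.5 − 105.5)/(25 − 10) = 6.2, so p = 43.5 + 6.2q.
Competitive equilibrium: 191 − 1.5q = 43.5 + 6.2q → q* = 19.1558, p* = 162.2662.
At the floor p = 175.9, quantity demanded = (191 − 175.9)/1.5 = 10.0667.
Sellers' marginal cost at q' = 10.0667: 43.5 + 6.2·10.0667 = 105.9135.
Δq = 19.1558 − 10.0667 = 9.0891; wedge = 175.9 − 105.9135 = 69.9865.
DWL = ½ × 9.0891 × 69.9865 = $318.06 thousand.

$318.06 thousand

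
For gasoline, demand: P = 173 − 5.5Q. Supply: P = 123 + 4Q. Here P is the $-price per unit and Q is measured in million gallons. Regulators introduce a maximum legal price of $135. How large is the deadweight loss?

Competitive equilibrium: 173 − 5.5Q = 123 + 4Q → Q* = 5.2632, P* = 144.0526.
At the ceiling P = 135, quantity supplied = (135 − 123)/4 = 3.
Willingness to pay at Q' = 3: 173 − 5.5·3 = 156.5.
ΔQ = 5.2632 − 3 = 2.2632; wedge = 156.5 − 135 = 21.5.
Welfare loss = ½ × 2.2632 × 21.5 = $24.33 million.

$24.33 million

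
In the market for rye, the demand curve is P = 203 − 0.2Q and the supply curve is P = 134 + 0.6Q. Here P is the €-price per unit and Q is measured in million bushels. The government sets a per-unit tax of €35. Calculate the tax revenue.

€1487.50 million

Competitive equilibrium: 203 − 0.2Q = 134 + 0.6Q → Q* = 86.25, P* = 185.75.
With the tax, the buyer price exceeds the seller price by 35: (203 − 0.2Q) − (134 + 0.6Q) = 35 → Q' = 42.5.
Tax revenue = 35 × 42.5 = €1487.50 million.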